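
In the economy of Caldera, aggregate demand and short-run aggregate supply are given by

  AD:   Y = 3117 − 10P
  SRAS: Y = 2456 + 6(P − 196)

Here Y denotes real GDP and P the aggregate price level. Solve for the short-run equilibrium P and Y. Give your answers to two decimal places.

Write SRAS as Y = 2456 + 6P − 1176 = 1280 + 6P.
Set AD = SRAS: 3117 − 10P = 1280 + 6P, so 1837 = 16P and P = 114.81.
Substituting into AD, Y = 3117 − 10P = 1968.88.

P = 114.81, Y = 1968.88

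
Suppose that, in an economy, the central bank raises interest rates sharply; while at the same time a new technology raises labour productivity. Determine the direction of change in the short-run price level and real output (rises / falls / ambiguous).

Price level: falls; output: ambiguous

The first event is a negative demand shock: AD shifts left, which by itself pushes P down and Y down.
The second is a favourable supply shock: SRAS shifts right, which by itself pushes P down and Y up.
Both shocks push P down, so P falls. The two shocks push Y in opposite directions, so the effect on Y is ambiguous.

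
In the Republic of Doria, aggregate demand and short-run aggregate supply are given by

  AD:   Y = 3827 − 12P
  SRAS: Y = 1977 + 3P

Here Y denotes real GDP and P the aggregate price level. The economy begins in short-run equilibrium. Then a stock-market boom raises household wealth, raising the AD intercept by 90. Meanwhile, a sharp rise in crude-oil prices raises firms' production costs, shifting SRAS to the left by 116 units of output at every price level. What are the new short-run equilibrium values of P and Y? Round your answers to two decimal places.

After both shocks: AD is Y = 3917 − 12P and SRAS is Y = 1861 + 3P.
Setting them equal: 2056 = 15P, so P = 137.07.
Substituting into AD, Y = 2272.20.

P = 137.07, Y = 2272.20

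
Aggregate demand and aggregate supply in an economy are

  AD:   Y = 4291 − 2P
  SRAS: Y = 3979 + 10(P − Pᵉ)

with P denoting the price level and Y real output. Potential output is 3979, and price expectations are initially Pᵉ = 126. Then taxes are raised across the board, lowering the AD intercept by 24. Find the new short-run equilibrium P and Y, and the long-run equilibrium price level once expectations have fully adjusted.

Short run: P = 129, Y = 4009. Long run: P = 144.

AD shifts left: new AD is Y = 4267 − 2P. With Pᵉ = 126, SRAS is Y = 2719 + 10P.
Short run: 4267 − 2P = 2719 + 10P gives 1548 = 12P, so P = 129 and Y = 4267 − 2·129 = 4009.
Y = 4009 is above potential 3979; expectations adjust and SRAS shifts left until Y = 3979.
Long run: on the new AD curve, 3979 = 4267 − 2P gives P = 144.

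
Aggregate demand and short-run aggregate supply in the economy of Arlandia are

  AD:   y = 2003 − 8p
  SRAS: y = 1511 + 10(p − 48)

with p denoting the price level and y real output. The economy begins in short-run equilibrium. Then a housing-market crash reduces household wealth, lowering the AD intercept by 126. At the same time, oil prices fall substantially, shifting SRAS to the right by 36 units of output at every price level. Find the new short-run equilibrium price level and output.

p = 45, y = 1517

After both shocks: AD is y = 1877 − 8p and SRAS is y = 1067 + 10p.
Setting them equal: 810 = 18p, so p = 45.
y = 1877 − 8·45 = 1517.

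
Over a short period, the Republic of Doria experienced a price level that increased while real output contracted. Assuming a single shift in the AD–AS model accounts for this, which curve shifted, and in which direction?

SRAS shifted left

P rose and Y fell. An AD shift moves P and Y in the same direction; an SRAS shift moves them in opposite directions.
Here P and Y moved in opposite directions, so the SRAS curve shifted.
Since Y fell, SRAS shifted left.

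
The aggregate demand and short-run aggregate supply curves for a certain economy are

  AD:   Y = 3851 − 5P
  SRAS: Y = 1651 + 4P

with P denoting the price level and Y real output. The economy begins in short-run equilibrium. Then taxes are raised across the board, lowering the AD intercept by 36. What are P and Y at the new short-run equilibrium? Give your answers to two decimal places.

This is a negative demand shock: AD shifts left.
New AD: Y = 3815 − 5P.
Set AD = SRAS: 3815 − 5P = 1651 + 4P, so 2164 = 9P and P = 240.44.
Substituting into AD, Y = 2612.78.

P = 240.44, Y = 2612.78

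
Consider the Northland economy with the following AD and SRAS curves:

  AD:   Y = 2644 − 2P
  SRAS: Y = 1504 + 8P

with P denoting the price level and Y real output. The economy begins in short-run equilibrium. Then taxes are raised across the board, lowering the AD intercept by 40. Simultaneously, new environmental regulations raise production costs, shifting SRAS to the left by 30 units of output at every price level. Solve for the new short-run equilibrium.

After both shocks: AD is Y = 2604 − 2P and SRAS is Y = 1474 + 8P.
Setting them equal: 1130 = 10P, so P = 113.
Y = 2604 − 2·113 = 2378.

P = 113, Y = 2378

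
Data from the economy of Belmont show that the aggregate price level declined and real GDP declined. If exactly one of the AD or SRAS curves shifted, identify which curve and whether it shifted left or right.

AD shifted left

P fell and Y fell. An AD shift moves P and Y in the same direction; an SRAS shift moves them in opposite directions.
Here P and Y moved in the same direction, so the AD curve shifted.
Since Y fell, AD shifted left.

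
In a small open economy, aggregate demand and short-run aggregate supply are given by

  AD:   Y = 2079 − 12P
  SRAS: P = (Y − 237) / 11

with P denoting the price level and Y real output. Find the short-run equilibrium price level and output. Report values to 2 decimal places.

Rearrange SRAS to Y = 237 + 11P.
Set AD = SRAS: 2079 − 12P = 237 + 11P, so 1842 = 23P and P = 80.09.
Substituting into AD, Y = 2079 − 12P = 1117.96.

P = 80.09, Y = 1117.96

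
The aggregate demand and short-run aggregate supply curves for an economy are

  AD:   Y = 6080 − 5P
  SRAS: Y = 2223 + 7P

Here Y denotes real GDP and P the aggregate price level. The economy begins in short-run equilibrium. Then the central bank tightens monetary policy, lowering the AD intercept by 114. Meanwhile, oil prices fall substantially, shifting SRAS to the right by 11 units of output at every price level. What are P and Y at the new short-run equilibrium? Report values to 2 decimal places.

After both shocks: AD is Y = 5966 − 5P and SRAS is Y = 2234 + 7P.
Setting them equal: 3732 = 12P, so P = 311.00.
Substituting into AD, Y = 4411.00.

P = 311.00, Y = 4411.00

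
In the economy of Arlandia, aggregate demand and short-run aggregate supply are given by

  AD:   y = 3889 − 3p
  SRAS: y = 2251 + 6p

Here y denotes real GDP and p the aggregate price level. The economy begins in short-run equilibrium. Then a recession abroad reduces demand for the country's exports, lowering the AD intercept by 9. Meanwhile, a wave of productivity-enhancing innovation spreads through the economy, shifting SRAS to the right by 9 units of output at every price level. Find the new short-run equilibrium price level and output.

After both shocks: AD is y = 3880 − 3p and SRAS is y = 2260 + 6p.
Setting them equal: 1620 = 9p, so p = 180.
y = 3880 − 3·180 = 3340.

p = 180, y = 3340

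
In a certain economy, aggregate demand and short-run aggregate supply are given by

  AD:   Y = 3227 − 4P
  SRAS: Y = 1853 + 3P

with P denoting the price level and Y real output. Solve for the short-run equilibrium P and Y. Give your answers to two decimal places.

P = 196.29, Y = 2441.86

Set AD = SRAS: 3227 − 4P = 1853 + 3P, so 1374 = 7P and P = 196.29.
Substituting into AD, Y = 3227 − 4P = 2441.86.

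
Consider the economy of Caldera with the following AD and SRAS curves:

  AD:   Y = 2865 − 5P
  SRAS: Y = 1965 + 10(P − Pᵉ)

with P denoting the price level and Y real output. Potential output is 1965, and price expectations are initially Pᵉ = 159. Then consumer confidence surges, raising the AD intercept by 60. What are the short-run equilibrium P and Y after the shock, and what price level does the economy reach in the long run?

AD shifts right: new AD is Y = 2925 − 5P. With Pᵉ = 159, SRAS is Y = 375 + 10P.
Short run: 2925 − 5P = 375 + 10P gives 2550 = 15P, so P = 170 and Y = 2925 − 5·170 = 2075.
Y = 2075 is above potential 1965; expectations adjust and SRAS shifts left until Y = 1965.
Long run: on the new AD curve, 1965 = 2925 − 5P gives P = 192.

Short run: P = 170, Y = 2075. Long run: P = 192.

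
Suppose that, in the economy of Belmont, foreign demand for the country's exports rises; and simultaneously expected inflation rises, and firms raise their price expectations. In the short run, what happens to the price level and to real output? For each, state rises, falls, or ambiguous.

Price level: rises; output: ambiguous

The first event is a positive demand shock: AD shifts right, which by itself pushes P up and Y up.
The second is an adverse supply shock: SRAS shifts left, which by itself pushes P up and Y down.
Both shocks push P up, so P rises. The two shocks push Y in opposite directions, so the effect on Y is ambiguous.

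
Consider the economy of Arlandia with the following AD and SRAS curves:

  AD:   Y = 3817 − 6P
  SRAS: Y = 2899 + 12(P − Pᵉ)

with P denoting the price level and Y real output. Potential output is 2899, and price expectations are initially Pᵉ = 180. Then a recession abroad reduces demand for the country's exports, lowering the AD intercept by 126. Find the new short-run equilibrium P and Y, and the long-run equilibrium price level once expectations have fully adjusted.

AD shifts left: new AD is Y = 3691 − 6P. With Pᵉ = 180, SRAS is Y = 739 + 12P.
Short run: 3691 − 6P = 739 + 12P gives 2952 = 18P, so P = 164 and Y = 3691 − 6·164 = 2707.
Y = 2707 is below potential 2899; expectations adjust and SRAS shifts right until Y = 2899.
Long run: on the new AD curve, 2899 = 3691 − 6P gives P = 132.

Short run: P = 164, Y = 2707. Long run: P = 132.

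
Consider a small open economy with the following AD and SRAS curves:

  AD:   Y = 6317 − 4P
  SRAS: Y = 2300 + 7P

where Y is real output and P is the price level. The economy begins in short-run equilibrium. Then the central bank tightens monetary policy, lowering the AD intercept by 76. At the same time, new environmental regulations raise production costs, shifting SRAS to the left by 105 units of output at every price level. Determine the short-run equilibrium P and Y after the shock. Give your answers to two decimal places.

P = 367.82, Y = 4769.73

After both shocks: AD is Y = 6241 − 4P and SRAS is Y = 2195 + 7P.
Setting them equal: 4046 = 11P, so P = 367.82.
Substituting into AD, Y = 4769.73.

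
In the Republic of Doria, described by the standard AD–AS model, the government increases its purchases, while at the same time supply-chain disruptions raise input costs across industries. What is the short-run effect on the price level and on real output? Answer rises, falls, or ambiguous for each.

The first event is a positive demand shock: AD shifts right, which by itself pushes P up and Y up.
The second is an adverse supply shock: SRAS shifts left, which by itself pushes P up and Y down.
Both shocks push P up, so P rises. The two shocks push Y in opposite directions, so the effect on Y is ambiguous.

Price level: rises; output: ambiguous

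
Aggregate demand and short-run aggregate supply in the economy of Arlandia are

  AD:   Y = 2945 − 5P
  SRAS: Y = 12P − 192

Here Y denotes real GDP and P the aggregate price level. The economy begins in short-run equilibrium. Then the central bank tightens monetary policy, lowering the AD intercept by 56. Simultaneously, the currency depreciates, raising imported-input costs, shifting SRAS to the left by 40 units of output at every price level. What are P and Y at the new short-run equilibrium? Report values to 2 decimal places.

After both shocks: AD is Y = 2889 − 5P and SRAS is Y = 12P − 232.
Setting them equal: 3121 = 17P, so P = 183.59.
Substituting into AD, Y = 1971.06.

P = 183.59, Y = 1971.06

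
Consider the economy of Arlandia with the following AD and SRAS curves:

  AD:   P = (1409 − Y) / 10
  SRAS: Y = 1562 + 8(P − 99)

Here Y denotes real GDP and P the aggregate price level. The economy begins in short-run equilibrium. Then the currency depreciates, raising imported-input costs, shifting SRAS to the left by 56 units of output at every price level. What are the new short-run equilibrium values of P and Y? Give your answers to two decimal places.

P = 38.61, Y = 1022.89

This is a negative supply shock: SRAS shifts left.
New SRAS: Y = 714 + 8P.
Set AD = SRAS: 1409 − 10P = 714 + 8P, so 695 = 18P and P = 38.61.
Substituting into AD, Y = 1022.89.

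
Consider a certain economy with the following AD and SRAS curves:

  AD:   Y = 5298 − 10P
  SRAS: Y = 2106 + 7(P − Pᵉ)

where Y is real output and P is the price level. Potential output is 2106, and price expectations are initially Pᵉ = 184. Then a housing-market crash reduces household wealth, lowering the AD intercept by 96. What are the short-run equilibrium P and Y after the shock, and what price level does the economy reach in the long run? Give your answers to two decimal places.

AD shifts left: new AD is Y = 5202 − 10P. With Pᵉ = 184, SRAS is Y = 818 + 7P.
Short run: 5202 − 10P = 818 + 7P gives 4384 = 17P, so P = 257.88 and Y = 5202 − 10P = 2623.18.
Y = 2623.18 is above potential 2106; expectations adjust and SRAS shifts left until Y = 2106.
Long run: on the new AD curve, 2106 = 5202 − 10P gives P = 309.60.

Short run: P = 257.88, Y = 2623.18. Long run: P = 309.60.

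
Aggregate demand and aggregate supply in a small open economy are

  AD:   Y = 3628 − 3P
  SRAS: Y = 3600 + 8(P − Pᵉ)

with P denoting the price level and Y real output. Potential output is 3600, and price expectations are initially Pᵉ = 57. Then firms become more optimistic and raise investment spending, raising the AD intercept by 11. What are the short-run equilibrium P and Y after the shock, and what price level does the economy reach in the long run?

Short run: P = 45, Y = 3504. Long run: P = 13.

AD shifts right: new AD is Y = 3639 − 3P. With Pᵉ = 57, SRAS is Y = 3144 + 8P.
Short run: 3639 − 3P = 3144 + 8P gives 495 = 11P, so P = 45 and Y = 3639 − 3·45 = 3504.
Y = 3504 is below potential 3600; expectations adjust and SRAS shifts right until Y = 3600.
Long run: on the new AD curve, 3600 = 3639 − 3P gives P = 13.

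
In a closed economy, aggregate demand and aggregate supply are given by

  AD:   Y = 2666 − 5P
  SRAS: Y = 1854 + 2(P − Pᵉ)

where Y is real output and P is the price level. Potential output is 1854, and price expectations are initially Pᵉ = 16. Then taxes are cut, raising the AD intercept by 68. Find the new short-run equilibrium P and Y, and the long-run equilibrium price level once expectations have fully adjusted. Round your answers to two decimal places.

AD shifts right: new AD is Y = 2734 − 5P. With Pᵉ = 16, SRAS is Y = 1822 + 2P.
Short run: 2734 − 5P = 1822 + 2P gives 912 = 7P, so P = 130.29 and Y = 2734 − 5P = 2082.57.
Y = 2082.57 is above potential 1854; expectations adjust and SRAS shifts left until Y = 1854.
Long run: on the new AD curve, 1854 = 2734 − 5P gives P = 176.00.

Short run: P = 130.29, Y = 2082.57. Long run: P = 176.00.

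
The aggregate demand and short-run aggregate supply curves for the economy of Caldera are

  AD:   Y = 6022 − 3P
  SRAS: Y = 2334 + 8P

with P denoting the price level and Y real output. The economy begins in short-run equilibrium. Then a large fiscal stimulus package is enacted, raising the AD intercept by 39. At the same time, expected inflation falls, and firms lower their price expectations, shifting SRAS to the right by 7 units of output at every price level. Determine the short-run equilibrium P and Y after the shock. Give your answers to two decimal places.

After both shocks: AD is Y = 6061 − 3P and SRAS is Y = 2341 + 8P.
Setting them equal: 3720 = 11P, so P = 338.18.
Substituting into AD, Y = 5046.45.

P = 338.18, Y = 5046.45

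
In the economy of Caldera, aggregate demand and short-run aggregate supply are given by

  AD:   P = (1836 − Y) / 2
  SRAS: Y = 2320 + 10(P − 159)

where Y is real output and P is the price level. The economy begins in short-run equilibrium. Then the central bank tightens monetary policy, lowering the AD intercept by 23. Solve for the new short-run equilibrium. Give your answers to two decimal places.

This is a negative demand shock: AD shifts left.
New AD: Y = 1813 − 2P.
SRAS can be written Y = 730 + 10P.
Set AD = SRAS: 1813 − 2P = 730 + 10P, so 1083 = 12P and P = 90.25.
Substituting into AD, Y = 1632.50.

P = 90.25, Y = 1632.50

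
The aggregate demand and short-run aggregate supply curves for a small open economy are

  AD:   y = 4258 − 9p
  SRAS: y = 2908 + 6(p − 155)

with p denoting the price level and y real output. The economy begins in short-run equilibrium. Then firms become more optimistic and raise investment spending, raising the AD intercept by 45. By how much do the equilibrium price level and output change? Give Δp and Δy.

This is a positive demand shock: AD shifts right.
New AD: y = 4303 − 9p.
SRAS can be written y = 1978 + 6p.
Set AD = SRAS: 4303 − 9p = 1978 + 6p, so 2325 = 15p and p = 155.
y = 4303 − 9·155 = 2908.
Initially p = 152, y = 2890, so Δp = +3 and Δy = +18.

Δp = +3, Δy = +18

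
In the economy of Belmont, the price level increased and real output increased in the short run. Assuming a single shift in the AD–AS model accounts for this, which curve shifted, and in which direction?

P rose and Y rose. An AD shift moves P and Y in the same direction; an SRAS shift moves them in opposite directions.
Here P and Y moved in the same direction, so the AD curve shifted.
Since Y rose, AD shifted right.

AD shifted right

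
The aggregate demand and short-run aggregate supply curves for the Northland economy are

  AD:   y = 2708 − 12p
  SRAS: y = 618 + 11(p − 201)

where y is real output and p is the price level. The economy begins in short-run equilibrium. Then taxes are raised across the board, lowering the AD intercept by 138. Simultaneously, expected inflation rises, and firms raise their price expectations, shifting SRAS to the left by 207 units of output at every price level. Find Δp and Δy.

Δp = +3, Δy = -174

After both shocks: AD is y = 2570 − 12p and SRAS is y = 11p − 1800.
Setting them equal: 4370 = 23p, so p = 190.
y = 2570 − 12·190 = 290.
Initially p = 187, y = 464, so Δp = +3 and Δy = -174.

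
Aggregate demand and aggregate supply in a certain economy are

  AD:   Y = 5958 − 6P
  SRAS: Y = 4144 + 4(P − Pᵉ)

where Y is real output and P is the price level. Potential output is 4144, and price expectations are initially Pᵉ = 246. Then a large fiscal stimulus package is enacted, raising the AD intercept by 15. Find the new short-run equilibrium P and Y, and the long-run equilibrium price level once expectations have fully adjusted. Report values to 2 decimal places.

AD shifts right: new AD is Y = 5973 − 6P. With Pᵉ = 246, SRAS is Y = 3160 + 4P.
Short run: 5973 − 6P = 3160 + 4P gives 2813 = 10P, so P = 281.30 and Y = 5973 − 6P = 4285.20.
Y = 4285.20 is above potential 4144; expectations adjust and SRAS shifts left until Y = 4144.
Long run: on the new AD curve, 4144 = 5973 − 6P gives P = 304.83.

Short run: P = 281.30, Y = 4285.20. Long run: P = 304.83.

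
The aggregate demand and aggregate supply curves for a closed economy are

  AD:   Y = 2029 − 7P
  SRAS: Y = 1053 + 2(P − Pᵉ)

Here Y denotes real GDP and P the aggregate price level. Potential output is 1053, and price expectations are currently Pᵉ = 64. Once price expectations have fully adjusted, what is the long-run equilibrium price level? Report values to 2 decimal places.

Long-run P = 139.43

Short run: with Pᵉ = 64, SRAS is Y = 925 + 2P. Setting AD = SRAS gives 1104 = 9P, so P = 122.67 and Y = 2029 − 7P = 1170.33.
Output 1170.33 is above potential 1053, so over time expected prices rise and SRAS shifts left until Y returns to 1053.
Long run: Y = 1053 on the AD curve gives 1053 = 2029 − 7P, so P = 139.43.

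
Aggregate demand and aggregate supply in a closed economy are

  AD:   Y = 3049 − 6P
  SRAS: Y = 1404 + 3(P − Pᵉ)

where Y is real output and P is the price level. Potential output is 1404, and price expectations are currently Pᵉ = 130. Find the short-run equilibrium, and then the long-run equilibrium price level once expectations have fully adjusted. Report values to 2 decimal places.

Short run: P = 226.11, Y = 1692.33. Long run: P = 274.17.

Short run: with Pᵉ = 130, SRAS is Y = 1014 + 3P. Setting AD = SRAS gives 2035 = 9P, so P = 226.11 and Y = 3049 − 6P = 1692.33.
Output 1692.33 is above potential 1404, so over time expected prices rise and SRAS shifts left until Y returns to 1404.
Long run: Y = 1404 on the AD curve gives 1404 = 3049 − 6P, so P = 274.17.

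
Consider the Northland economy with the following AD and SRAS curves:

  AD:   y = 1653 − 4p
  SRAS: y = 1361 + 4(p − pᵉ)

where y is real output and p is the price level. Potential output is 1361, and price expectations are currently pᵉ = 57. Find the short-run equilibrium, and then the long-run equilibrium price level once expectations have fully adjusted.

Short run: with pᵉ = 57, SRAS is y = 1133 + 4p. Setting AD = SRAS gives 520 = 8p, so p = 65 and y = 1653 − 4·65 = 1393.
Output 1393 is above potential 1361, so over time expected prices rise and SRAS shifts left until y returns to 1361.
Long run: y = 1361 on the AD curve gives 1361 = 1653 − 4p, so p = 73.

Short run: p = 65, y = 1393. Long run: p = 73.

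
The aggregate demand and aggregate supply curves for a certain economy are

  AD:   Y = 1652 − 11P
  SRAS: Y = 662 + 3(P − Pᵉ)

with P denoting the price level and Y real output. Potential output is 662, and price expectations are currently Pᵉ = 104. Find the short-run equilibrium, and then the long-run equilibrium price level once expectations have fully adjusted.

Short run: with Pᵉ = 104, SRAS is Y = 350 + 3P. Setting AD = SRAS gives 1302 = 14P, so P = 93 and Y = 1652 − 11·93 = 629.
Output 629 is below potential 662, so over time expected prices fall and SRAS shifts right until Y returns to 662.
Long run: Y = 662 on the AD curve gives 662 = 1652 − 11P, so P = 90.

Short run: P = 93, Y = 629. Long run: P = 90.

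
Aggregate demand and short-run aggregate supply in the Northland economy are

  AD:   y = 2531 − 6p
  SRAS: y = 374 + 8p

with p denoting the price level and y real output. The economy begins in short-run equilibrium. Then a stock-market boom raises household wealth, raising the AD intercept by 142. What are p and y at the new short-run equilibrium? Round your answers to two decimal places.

This is a positive demand shock: AD shifts right.
New AD: y = 2673 − 6p.
Set AD = SRAS: 2673 − 6p = 374 + 8p, so 2299 = 14p and p = 164.21.
Substituting into AD, y = 1687.71.

p = 164.21, y = 1687.71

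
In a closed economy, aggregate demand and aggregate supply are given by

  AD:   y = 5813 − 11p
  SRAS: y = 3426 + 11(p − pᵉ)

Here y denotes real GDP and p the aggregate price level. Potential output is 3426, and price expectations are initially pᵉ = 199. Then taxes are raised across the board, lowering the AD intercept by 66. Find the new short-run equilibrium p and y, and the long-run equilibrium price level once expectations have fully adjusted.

Short run: p = 205, y = 3492. Long run: p = 211.

AD shifts left: new AD is y = 5747 − 11p. With pᵉ = 199, SRAS is y = 1237 + 11p.
Short run: 5747 − 11p = 1237 + 11p gives 4510 = 22p, so p = 205 and y = 5747 − 11·205 = 3492.
y = 3492 is above potential 3426; expectations adjust and SRAS shifts left until y = 3426.
Long run: on the new AD curve, 3426 = 5747 − 11p gives p = 211.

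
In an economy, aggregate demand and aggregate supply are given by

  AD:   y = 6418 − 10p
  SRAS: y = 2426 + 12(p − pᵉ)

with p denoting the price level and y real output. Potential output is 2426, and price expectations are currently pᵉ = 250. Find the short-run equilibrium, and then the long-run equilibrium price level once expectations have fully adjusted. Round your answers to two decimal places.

Short run: with pᵉ = 250, SRAS is y = 12p − 574. Setting AD = SRAS gives 6992 = 22p, so p = 317.82 and y = 6418 − 10p = 3239.82.
Output 3239.82 is above potential 2426, so over time expected prices rise and SRAS shifts left until y returns to 2426.
Long run: y = 2426 on the AD curve gives 2426 = 6418 − 10p, so p = 399.20.

Short run: p = 317.82, y = 3239.82. Long run: p = 399.20.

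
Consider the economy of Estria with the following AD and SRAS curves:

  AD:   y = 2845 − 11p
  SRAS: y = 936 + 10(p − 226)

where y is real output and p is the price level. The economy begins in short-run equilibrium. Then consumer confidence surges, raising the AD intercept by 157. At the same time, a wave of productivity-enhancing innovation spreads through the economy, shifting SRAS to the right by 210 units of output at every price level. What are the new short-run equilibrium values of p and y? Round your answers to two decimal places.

After both shocks: AD is y = 3002 − 11p and SRAS is y = 10p − 1114.
Setting them equal: 4116 = 21p, so p = 196.00.
Substituting into AD, y = 846.00.

p = 196.00, y = 846.00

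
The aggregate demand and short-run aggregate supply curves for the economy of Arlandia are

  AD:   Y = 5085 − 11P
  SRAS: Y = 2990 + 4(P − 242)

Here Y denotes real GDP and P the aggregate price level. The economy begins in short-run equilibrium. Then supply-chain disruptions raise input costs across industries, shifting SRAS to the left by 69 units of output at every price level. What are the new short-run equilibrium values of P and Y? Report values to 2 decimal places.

This is a negative supply shock: SRAS shifts left.
New SRAS: Y = 1953 + 4P.
Set AD = SRAS: 5085 − 11P = 1953 + 4P, so 3132 = 15P and P = 208.80.
Substituting into AD, Y = 2788.20.

P = 208.80, Y = 2788.20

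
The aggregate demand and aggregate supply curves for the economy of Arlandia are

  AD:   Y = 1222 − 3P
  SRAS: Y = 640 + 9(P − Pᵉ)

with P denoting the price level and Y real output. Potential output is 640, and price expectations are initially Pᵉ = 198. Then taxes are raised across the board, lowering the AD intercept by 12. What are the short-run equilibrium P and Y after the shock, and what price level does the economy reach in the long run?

Short run: P = 196, Y = 622. Long run: P = 190.

AD shifts left: new AD is Y = 1210 − 3P. With Pᵉ = 198, SRAS is Y = 9P − 1142.
Short run: 1210 − 3P = 9P − 1142 gives 2352 = 12P, so P = 196 and Y = 1210 − 3·196 = 622.
Y = 622 is below potential 640; expectations adjust and SRAS shifts right until Y = 640.
Long run: on the new AD curve, 640 = 1210 − 3P gives P = 190.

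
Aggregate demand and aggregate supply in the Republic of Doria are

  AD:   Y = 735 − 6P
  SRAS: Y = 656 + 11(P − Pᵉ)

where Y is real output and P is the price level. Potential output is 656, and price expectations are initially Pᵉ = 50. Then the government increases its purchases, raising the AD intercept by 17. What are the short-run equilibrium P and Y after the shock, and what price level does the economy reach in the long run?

AD shifts right: new AD is Y = 752 − 6P. With Pᵉ = 50, SRAS is Y = 106 + 11P.
Short run: 752 − 6P = 106 + 11P gives 646 = 17P, so P = 38 and Y = 752 − 6·38 = 524.
Y = 524 is below potential 656; expectations adjust and SRAS shifts right until Y = 656.
Long run: on the new AD curve, 656 = 752 − 6P gives P = 16.

Short run: P = 38, Y = 524. Long run: P = 16.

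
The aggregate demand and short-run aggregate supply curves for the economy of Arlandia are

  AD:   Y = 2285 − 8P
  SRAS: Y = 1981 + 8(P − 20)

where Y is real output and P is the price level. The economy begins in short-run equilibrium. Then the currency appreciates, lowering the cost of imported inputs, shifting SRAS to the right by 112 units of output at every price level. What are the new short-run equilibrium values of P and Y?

P = 22, Y = 2109

This is a positive supply shock: SRAS shifts right.
New SRAS: Y = 1933 + 8P.
Set AD = SRAS: 2285 − 8P = 1933 + 8P, so 352 = 16P and P = 22.
Y = 2285 − 8·22 = 2109.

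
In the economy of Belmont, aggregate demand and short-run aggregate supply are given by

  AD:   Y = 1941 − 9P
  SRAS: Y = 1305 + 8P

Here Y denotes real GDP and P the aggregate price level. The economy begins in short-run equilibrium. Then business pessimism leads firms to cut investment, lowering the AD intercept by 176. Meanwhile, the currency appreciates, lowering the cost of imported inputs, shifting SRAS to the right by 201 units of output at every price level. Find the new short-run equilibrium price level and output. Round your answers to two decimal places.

P = 15.24, Y = 1627.88

After both shocks: AD is Y = 1765 − 9P and SRAS is Y = 1506 + 8P.
Setting them equal: 259 = 17P, so P = 15.24.
Substituting into AD, Y = 1627.88.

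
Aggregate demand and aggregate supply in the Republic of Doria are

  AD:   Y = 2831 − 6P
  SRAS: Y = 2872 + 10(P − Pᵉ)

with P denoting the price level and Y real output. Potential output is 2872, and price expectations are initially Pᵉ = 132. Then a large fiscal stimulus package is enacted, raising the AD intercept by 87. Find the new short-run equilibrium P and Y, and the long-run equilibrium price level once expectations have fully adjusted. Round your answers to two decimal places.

Short run: P = 85.38, Y = 2405.75. Long run: P = 7.67.

AD shifts right: new AD is Y = 2918 − 6P. With Pᵉ = 132, SRAS is Y = 1552 + 10P.
Short run: 2918 − 6P = 1552 + 10P gives 1366 = 16P, so P = 85.38 and Y = 2918 − 6P = 2405.75.
Y = 2405.75 is below potential 2872; expectations adjust and SRAS shifts right until Y = 2872.
Long run: on the new AD curve, 2872 = 2918 − 6P gives P = 7.67.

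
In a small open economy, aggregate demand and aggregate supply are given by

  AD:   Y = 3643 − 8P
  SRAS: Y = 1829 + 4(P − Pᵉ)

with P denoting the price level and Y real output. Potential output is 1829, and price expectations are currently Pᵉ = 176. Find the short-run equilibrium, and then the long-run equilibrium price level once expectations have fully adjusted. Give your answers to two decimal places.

Short run: P = 209.83, Y = 1964.33. Long run: P = 226.75.

Short run: with Pᵉ = 176, SRAS is Y = 1125 + 4P. Setting AD = SRAS gives 2518 = 12P, so P = 209.83 and Y = 3643 − 8P = 1964.33.
Output 1964.33 is above potential 1829, so over time expected prices rise and SRAS shifts left until Y returns to 1829.
Long run: Y = 1829 on the AD curve gives 1829 = 3643 − 8P, so P = 226.75.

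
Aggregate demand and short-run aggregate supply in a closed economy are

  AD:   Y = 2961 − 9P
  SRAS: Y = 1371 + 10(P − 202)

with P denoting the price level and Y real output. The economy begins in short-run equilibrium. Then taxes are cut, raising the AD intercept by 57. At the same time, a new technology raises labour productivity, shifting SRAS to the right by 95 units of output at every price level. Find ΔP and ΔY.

ΔP = -2, ΔY = +75

After both shocks: AD is Y = 3018 − 9P and SRAS is Y = 10P − 554.
Setting them equal: 3572 = 19P, so P = 188.
Y = 3018 − 9·188 = 1326.
Initially P = 190, Y = 1251, so ΔP = -2 and ΔY = +75.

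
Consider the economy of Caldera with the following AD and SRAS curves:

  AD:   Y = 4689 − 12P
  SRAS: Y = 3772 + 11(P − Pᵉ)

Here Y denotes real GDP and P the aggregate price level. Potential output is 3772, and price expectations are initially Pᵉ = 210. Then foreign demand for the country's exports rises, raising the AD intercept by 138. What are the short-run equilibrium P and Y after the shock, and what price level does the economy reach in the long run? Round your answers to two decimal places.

AD shifts right: new AD is Y = 4827 − 12P. With Pᵉ = 210, SRAS is Y = 1462 + 11P.
Short run: 4827 − 12P = 1462 + 11P gives 3365 = 23P, so P = 146.30 and Y = 4827 − 12P = 3071.35.
Y = 3071.35 is below potential 3772; expectations adjust and SRAS shifts right until Y = 3772.
Long run: on the new AD curve, 3772 = 4827 − 12P gives P = 87.92.

Short run: P = 146.30, Y = 3071.35. Long run: P = 87.92.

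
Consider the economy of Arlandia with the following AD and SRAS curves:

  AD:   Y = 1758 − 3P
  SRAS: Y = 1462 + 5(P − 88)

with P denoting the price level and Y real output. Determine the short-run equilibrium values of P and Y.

Write SRAS as Y = 1462 + 5P − 440 = 1022 + 5P.
Set AD = SRAS: 1758 − 3P = 1022 + 5P, so 736 = 8P and P = 92.
Then Y = 1758 − 3·92 = 1482.

P = 92, Y = 1482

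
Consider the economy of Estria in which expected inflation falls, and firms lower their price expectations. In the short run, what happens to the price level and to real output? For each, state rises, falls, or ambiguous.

Price level: falls; output: rises

This is a favourable supply shock: SRAS shifts right.
Moving along the downward-sloping AD curve, P falls and Y rises.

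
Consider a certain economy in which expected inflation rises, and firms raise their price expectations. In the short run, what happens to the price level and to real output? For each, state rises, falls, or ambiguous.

This is an adverse supply shock: SRAS shifts left.
Moving along the downward-sloping AD curve, P rises and Y falls.

Price level: rises; output: falls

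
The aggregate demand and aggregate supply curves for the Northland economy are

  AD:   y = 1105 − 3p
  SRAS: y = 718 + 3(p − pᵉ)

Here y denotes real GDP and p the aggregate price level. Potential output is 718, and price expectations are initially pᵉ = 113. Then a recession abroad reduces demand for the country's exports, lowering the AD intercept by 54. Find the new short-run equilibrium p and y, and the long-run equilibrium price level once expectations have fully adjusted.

AD shifts left: new AD is y = 1051 − 3p. With pᵉ = 113, SRAS is y = 379 + 3p.
Short run: 1051 − 3p = 379 + 3p gives 672 = 6p, so p = 112 and y = 1051 − 3·112 = 715.
y = 715 is below potential 718; expectations adjust and SRAS shifts right until y = 718.
Long run: on the new AD curve, 718 = 1051 − 3p gives p = 111.

Short run: p = 112, y = 715. Long run: p = 111.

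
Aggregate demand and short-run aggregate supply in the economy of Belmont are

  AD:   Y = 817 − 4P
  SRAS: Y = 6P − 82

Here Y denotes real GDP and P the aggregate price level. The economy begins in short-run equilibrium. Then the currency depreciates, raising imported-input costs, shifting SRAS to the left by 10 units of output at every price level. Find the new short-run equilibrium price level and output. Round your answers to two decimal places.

P = 90.90, Y = 453.40

This is a negative supply shock: SRAS shifts left.
New SRAS: Y = 6P − 92.
Set AD = SRAS: 817 − 4P = 6P − 92, so 909 = 10P and P = 90.90.
Substituting into AD, Y = 453.40.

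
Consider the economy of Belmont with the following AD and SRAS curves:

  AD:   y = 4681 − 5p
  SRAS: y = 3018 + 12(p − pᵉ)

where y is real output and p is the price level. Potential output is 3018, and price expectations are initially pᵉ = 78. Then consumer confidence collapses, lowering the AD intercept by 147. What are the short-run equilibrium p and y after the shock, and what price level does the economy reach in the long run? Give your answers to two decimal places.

Short run: p = 144.24, y = 3812.82. Long run: p = 303.20.

AD shifts left: new AD is y = 4534 − 5p. With pᵉ = 78, SRAS is y = 2082 + 12p.
Short run: 4534 − 5p = 2082 + 12p gives 2452 = 17p, so p = 144.24 and y = 4534 − 5p = 3812.82.
y = 3812.82 is above potential 3018; expectations adjust and SRAS shifts left until y = 3018.
Long run: on the new AD curve, 3018 = 4534 − 5p gives p = 303.20.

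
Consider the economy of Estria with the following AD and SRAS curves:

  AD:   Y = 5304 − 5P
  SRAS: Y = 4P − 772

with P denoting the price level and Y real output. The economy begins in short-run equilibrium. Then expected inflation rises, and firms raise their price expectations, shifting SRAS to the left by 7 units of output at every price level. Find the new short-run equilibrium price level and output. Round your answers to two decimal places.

P = 675.89, Y = 1924.56

This is a negative supply shock: SRAS shifts left.
New SRAS: Y = 4P − 779.
Set AD = SRAS: 5304 − 5P = 4P − 779, so 6083 = 9P and P = 675.89.
Substituting into AD, Y = 1924.56.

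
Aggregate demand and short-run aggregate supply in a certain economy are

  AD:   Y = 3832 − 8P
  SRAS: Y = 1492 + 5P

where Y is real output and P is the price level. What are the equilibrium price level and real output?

P = 180, Y = 2392

Set AD = SRAS: 3832 − 8P = 1492 + 5P, so 2340 = 13P and P = 180.
Then Y = 3832 − 8·180 = 2392.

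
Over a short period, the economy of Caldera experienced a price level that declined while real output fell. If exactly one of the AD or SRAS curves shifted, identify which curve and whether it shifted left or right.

AD shifted left

P fell and Y fell. An AD shift moves P and Y in the same direction; an SRAS shift moves them in opposite directions.
Here P and Y moved in the same direction, so the AD curve shifted.
Since Y fell, AD shifted left.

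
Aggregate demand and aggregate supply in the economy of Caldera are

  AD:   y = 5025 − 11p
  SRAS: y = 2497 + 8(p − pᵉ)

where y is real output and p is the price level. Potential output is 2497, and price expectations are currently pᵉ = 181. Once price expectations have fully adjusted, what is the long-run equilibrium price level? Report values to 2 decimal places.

Short run: with pᵉ = 181, SRAS is y = 1049 + 8p. Setting AD = SRAS gives 3976 = 19p, so p = 209.26 and y = 5025 − 11p = 2723.11.
Output 2723.11 is above potential 2497, so over time expected prices rise and SRAS shifts left until y returns to 2497.
Long run: y = 2497 on the AD curve gives 2497 = 5025 − 11p, so p = 229.82.

Long-run p = 229.82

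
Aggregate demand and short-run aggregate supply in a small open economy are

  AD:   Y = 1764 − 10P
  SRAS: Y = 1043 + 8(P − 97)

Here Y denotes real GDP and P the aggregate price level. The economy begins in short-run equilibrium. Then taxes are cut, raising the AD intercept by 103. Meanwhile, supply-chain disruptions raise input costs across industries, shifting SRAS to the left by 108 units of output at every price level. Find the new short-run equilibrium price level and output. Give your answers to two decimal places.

After both shocks: AD is Y = 1867 − 10P and SRAS is Y = 159 + 8P.
Setting them equal: 1708 = 18P, so P = 94.89.
Substituting into AD, Y = 918.11.

P = 94.89, Y = 918.11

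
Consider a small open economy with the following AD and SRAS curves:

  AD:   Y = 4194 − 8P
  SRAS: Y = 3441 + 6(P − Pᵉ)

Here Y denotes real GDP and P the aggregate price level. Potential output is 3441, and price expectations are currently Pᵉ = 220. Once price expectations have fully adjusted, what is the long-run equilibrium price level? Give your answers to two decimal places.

Short run: with Pᵉ = 220, SRAS is Y = 2121 + 6P. Setting AD = SRAS gives 2073 = 14P, so P = 148.07 and Y = 4194 − 8P = 3009.43.
Output 3009.43 is below potential 3441, so over time expected prices fall and SRAS shifts right until Y returns to 3441.
Long run: Y = 3441 on the AD curve gives 3441 = 4194 − 8P, so P = 94.13.

Long-run P = 94.13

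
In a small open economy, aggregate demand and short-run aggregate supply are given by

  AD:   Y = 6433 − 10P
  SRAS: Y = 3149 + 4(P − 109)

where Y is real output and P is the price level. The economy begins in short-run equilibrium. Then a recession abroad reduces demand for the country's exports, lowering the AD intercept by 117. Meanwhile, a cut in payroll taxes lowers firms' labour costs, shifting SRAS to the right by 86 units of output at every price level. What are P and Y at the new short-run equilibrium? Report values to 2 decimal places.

After both shocks: AD is Y = 6316 − 10P and SRAS is Y = 2799 + 4P.
Setting them equal: 3517 = 14P, so P = 251.21.
Substituting into AD, Y = 3803.86.

P = 251.21, Y = 3803.86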